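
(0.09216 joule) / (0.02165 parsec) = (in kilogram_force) 1.407e-17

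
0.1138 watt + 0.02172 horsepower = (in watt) 16.31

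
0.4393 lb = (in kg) 0.1993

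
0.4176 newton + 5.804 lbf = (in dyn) 2.624e+06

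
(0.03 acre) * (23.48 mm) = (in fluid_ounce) 9.639e+04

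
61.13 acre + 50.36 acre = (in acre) 111.5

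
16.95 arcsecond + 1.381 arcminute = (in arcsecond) 99.81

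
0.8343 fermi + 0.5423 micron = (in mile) 3.37e-10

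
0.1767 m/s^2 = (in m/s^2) 0.1767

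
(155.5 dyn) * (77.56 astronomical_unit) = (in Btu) 1.71e+07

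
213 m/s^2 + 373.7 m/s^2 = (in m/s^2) 586.7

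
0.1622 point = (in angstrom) 5.722e+05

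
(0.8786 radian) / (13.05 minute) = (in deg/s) 0.06429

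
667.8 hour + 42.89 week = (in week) 46.87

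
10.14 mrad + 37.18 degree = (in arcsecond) 1.359e+05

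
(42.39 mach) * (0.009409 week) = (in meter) 8.214e+07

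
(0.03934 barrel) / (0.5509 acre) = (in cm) 0.0002805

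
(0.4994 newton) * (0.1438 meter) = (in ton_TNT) 1.716e-11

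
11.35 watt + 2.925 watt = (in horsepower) 0.01914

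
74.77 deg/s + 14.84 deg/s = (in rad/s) 1.564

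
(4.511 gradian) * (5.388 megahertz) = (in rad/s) 3.818e+05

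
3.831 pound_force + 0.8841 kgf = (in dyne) 2.571e+06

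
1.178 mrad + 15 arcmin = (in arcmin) 19.05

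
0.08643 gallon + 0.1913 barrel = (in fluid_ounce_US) 1039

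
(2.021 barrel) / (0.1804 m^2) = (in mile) 0.001107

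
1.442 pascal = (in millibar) 0.01442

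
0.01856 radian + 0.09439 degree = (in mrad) 20.21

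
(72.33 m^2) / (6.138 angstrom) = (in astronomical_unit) 0.7877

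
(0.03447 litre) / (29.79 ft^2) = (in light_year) 1.316e-21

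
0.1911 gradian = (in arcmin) 10.32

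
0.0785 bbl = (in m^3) 0.01248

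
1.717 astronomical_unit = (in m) 2.569e+11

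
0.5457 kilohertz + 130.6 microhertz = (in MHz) 0.0005457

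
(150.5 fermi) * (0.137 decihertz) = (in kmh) 7.423e-15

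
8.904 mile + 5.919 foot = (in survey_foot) 4.702e+04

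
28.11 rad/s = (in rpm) 268.4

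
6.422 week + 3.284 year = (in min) 1.791e+06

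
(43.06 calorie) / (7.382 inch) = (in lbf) 216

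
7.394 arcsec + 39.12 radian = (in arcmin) 1.345e+05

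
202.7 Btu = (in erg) 2.139e+12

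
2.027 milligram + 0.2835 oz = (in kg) 0.008039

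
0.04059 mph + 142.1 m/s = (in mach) 0.4174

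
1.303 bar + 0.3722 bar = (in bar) 1.675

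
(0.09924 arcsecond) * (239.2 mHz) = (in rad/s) 1.151e-07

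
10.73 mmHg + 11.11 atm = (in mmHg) 8454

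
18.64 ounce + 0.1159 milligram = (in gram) 528.4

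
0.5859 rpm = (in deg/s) 3.515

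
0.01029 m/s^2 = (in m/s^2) 0.01029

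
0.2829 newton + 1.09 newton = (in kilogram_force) 0.14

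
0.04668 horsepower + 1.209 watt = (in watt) 36.02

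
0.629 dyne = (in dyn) 0.629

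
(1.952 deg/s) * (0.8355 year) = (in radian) 8.977e+05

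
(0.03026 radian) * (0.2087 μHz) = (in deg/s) 3.618e-07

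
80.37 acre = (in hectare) 32.52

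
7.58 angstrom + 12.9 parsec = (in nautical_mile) 2.149e+14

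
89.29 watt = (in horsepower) 0.1197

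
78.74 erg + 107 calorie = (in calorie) 107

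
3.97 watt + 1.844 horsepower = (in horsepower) 1.849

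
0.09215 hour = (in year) 1.052e-05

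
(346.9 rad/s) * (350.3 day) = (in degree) 6.016e+11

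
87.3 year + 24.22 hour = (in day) 3.187e+04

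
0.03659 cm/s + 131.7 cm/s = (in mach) 0.003869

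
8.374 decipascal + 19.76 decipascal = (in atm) 2.777e-05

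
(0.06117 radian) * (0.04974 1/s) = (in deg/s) 0.1743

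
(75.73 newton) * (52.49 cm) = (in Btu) 0.03768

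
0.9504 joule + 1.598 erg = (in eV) 5.932e+18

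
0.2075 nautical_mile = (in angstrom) 3.843e+12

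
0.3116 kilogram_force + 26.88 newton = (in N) 29.94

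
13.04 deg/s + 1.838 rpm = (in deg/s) 24.07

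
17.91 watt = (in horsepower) 0.02402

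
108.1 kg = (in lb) 238.3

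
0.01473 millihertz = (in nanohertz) 1.473e+04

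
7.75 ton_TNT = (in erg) 3.243e+17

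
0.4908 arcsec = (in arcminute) 0.00818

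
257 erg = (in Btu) 2.436e-08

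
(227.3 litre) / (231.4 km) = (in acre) 2.427e-10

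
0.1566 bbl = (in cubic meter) 0.0249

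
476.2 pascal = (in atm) 0.0047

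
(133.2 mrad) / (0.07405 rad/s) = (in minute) 0.02998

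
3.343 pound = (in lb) 3.343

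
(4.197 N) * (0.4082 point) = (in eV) 3.772e+15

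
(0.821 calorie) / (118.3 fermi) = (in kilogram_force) 2.961e+12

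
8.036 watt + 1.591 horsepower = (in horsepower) 1.602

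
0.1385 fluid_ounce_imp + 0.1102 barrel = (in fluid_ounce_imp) 616.8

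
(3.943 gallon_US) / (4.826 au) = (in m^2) 2.067e-14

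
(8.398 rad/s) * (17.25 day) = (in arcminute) 4.303e+10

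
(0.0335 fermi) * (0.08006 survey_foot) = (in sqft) 8.799e-18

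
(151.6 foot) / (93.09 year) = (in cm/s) 1.574e-06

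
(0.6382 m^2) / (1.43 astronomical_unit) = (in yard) 3.263e-12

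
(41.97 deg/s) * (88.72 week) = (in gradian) 2.502e+09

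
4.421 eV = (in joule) 7.083e-19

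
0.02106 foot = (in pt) 18.2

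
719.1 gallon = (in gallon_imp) 598.8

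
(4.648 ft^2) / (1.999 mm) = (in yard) 236.2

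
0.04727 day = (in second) 4084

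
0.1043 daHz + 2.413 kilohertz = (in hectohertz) 24.14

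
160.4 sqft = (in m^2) 14.9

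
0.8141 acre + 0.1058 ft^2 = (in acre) 0.8141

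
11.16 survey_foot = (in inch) 133.9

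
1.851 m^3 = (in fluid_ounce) 6.259e+04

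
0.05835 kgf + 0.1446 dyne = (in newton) 0.5722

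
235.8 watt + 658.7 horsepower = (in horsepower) 659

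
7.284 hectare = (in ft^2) 7.84e+05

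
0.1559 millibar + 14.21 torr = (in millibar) 19.1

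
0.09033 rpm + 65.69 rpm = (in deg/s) 394.7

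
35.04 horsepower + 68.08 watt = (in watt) 2.62e+04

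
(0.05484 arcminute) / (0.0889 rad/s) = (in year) 5.69e-12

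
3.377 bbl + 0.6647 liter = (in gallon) 142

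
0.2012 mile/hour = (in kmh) 0.3238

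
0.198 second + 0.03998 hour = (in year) 4.57e-06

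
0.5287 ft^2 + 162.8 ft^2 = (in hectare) 0.001517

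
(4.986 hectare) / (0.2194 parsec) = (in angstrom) 0.07365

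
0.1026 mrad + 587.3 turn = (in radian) 3690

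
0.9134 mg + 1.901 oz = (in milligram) 5.389e+04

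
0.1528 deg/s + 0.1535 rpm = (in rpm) 0.179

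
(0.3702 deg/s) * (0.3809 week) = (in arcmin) 5.117e+06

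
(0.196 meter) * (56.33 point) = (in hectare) 3.895e-07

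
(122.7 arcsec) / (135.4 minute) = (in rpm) 6.992e-07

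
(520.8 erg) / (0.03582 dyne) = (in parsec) 4.712e-15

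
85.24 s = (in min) 1.421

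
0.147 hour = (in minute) 8.82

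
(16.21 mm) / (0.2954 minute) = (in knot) 0.001778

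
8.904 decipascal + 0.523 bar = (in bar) 0.523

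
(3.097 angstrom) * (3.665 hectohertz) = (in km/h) 4.086e-07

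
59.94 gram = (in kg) 0.05994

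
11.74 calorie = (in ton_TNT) 1.174e-08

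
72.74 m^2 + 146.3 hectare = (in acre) 361.5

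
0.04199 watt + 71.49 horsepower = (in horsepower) 71.49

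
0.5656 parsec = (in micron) 1.745e+22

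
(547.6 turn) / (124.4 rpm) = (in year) 8.375e-06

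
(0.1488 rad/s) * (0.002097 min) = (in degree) 1.073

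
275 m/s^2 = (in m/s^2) 275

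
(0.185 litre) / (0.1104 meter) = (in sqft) 0.01804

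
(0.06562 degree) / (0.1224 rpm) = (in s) 0.08935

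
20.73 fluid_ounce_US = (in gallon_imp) 0.1349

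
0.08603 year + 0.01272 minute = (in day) 31.4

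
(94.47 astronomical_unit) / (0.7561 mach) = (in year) 1741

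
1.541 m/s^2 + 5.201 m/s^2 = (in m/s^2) 6.742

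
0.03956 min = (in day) 2.747e-05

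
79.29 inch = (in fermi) 2.014e+15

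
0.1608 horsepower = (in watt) 119.9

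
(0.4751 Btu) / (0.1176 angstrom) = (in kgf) 4.346e+12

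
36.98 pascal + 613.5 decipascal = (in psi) 0.01426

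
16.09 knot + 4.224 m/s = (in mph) 27.96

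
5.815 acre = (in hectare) 2.353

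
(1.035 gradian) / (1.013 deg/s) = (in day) 1.064e-05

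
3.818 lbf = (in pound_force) 3.818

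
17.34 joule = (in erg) 1.734e+08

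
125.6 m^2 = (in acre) 0.03104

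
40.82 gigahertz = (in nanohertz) 4.082e+19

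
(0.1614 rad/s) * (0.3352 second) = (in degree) 3.1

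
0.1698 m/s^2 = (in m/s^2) 0.1698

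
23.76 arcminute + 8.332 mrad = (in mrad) 15.24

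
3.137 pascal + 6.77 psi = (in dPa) 4.668e+05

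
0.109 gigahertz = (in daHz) 1.09e+07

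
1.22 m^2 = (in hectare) 0.000122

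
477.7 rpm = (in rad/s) 50.02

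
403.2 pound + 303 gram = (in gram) 1.832e+05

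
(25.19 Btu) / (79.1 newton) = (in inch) 1.323e+04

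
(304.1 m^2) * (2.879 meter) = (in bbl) 5507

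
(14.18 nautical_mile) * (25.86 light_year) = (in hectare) 6.425e+17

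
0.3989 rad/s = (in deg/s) 22.86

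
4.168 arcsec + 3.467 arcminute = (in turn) 0.0001637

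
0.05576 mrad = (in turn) 8.874e-06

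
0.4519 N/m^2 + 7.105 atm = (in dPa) 7.199e+06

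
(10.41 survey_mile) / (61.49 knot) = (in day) 0.00613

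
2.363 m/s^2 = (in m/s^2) 2.363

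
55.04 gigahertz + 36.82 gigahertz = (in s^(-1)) 9.186e+10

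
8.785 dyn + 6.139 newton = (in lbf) 1.38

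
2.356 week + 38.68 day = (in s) 4.767e+06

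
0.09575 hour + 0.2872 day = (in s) 2.516e+04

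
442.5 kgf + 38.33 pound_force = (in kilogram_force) 459.9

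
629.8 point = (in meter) 0.2222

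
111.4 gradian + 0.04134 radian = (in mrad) 1791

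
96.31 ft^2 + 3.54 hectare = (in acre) 8.75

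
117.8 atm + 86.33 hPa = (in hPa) 1.194e+05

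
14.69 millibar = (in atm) 0.0145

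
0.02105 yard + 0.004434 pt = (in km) 1.925e-05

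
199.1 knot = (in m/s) 102.4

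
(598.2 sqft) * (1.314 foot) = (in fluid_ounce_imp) 7.834e+05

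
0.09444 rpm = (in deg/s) 0.5666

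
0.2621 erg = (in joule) 2.621e-08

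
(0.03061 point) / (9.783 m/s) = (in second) 1.104e-06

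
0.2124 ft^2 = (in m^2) 0.01973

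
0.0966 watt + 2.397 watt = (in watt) 2.494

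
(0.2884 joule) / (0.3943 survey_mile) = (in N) 0.0004545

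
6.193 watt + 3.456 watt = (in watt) 9.649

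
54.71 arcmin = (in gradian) 1.013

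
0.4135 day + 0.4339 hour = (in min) 621.5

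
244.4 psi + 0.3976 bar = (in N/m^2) 1.725e+06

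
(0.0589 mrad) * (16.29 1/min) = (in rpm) 0.0001527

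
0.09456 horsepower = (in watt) 70.51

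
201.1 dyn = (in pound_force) 0.0004521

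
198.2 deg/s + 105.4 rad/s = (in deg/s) 6237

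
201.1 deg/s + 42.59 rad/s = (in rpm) 440.2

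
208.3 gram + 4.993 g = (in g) 213.3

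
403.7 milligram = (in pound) 0.00089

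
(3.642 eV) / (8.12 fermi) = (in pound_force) 1.616e-05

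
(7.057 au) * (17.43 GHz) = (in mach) 5.404e+19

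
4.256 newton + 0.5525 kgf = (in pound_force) 2.175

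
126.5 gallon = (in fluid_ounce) 1.619e+04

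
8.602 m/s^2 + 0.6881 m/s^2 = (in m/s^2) 9.29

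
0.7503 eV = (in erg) 1.202e-12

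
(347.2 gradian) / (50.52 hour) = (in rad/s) 2.999e-05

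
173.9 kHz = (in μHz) 1.739e+11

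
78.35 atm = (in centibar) 7939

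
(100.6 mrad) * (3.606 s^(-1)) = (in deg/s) 20.78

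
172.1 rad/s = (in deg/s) 9861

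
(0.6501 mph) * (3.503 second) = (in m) 1.018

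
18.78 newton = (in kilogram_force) 1.915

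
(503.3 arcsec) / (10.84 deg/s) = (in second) 0.0129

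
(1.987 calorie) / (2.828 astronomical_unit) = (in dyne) 1.965e-06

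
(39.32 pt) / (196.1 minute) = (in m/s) 1.179e-06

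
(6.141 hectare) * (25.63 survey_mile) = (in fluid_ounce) 8.565e+13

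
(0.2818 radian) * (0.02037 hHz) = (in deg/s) 32.89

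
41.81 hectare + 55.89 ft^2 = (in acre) 103.3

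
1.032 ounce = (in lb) 0.0645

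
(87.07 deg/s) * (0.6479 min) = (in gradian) 3761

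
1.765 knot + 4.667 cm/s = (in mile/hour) 2.136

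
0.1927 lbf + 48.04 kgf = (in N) 472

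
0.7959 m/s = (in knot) 1.547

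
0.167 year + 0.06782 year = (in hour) 2057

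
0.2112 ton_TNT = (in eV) 5.515e+27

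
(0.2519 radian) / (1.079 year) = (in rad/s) 7.403e-09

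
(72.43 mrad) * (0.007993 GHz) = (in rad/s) 5.789e+05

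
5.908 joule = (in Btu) 0.0056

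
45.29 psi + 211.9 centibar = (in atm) 5.173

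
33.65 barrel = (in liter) 5350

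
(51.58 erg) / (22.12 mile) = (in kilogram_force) 1.477e-11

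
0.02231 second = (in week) 3.689e-08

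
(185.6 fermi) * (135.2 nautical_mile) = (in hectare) 4.647e-12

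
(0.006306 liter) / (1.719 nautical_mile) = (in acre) 4.895e-13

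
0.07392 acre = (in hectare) 0.02991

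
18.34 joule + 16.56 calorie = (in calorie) 20.94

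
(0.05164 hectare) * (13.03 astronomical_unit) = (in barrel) 6.331e+15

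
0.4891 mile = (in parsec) 2.551e-14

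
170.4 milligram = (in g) 0.1704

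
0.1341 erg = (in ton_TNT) 3.205e-18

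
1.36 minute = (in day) 0.0009444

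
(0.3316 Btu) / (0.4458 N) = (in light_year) 8.295e-14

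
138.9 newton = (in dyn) 1.389e+07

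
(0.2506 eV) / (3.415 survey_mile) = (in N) 7.306e-24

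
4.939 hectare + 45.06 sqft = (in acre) 12.21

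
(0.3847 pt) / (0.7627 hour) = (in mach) 1.452e-10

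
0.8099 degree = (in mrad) 14.14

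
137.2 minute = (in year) 0.000261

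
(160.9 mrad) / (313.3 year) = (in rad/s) 1.629e-11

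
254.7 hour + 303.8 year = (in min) 1.597e+08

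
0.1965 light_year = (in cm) 1.859e+17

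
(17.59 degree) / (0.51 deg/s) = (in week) 5.703e-05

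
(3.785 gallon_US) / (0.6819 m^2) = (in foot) 0.06894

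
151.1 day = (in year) 0.414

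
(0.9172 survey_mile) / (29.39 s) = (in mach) 0.1475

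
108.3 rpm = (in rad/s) 11.34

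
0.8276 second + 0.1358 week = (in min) 1369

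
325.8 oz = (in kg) 9.236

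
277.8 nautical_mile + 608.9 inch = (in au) 3.439e-06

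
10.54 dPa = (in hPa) 0.01054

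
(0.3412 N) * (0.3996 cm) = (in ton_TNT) 3.259e-13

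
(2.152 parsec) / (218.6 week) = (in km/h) 1.808e+09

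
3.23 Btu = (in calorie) 814.5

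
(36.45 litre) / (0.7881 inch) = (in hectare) 0.0001821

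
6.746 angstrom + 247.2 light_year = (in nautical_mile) 1.263e+15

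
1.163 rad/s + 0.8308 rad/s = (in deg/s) 114.2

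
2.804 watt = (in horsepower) 0.00376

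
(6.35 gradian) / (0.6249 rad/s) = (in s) 0.1596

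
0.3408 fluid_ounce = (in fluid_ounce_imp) 0.3547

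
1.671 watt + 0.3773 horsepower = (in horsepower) 0.3795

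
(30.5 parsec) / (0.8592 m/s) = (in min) 1.826e+16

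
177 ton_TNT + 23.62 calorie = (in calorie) 1.77e+11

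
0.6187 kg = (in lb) 1.364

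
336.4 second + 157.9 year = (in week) 8233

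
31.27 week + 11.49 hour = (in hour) 5265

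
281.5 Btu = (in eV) 1.854e+24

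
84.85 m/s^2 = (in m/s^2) 84.85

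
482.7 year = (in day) 1.762e+05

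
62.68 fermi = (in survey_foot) 2.056e-13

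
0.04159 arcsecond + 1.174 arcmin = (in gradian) 0.02175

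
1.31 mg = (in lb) 2.888e-06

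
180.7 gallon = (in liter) 684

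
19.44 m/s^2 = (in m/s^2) 19.44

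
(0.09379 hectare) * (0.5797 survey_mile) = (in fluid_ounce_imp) 3.08e+10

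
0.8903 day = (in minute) 1282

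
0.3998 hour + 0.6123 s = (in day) 0.01667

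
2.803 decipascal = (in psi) 4.065e-05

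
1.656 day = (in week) 0.2366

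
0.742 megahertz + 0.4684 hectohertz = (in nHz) 7.42e+14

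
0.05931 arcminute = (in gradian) 0.001098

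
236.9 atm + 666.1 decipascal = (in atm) 236.9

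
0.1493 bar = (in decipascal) 1.493e+05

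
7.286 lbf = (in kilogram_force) 3.305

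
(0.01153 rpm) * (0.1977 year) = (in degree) 4.313e+05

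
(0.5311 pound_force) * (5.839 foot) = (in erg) 4.205e+07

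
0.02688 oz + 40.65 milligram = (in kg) 0.0008027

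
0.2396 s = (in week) 3.962e-07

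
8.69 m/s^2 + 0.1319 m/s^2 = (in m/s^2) 8.822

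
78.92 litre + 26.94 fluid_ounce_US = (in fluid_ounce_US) 2696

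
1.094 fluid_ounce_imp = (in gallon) 0.008211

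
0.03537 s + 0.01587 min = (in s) 0.9876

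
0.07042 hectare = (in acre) 0.174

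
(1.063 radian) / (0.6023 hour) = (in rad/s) 0.0004903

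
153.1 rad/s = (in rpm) 1462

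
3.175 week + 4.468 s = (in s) 1.92e+06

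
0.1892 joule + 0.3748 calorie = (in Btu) 0.001666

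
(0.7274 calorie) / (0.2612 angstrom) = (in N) 1.165e+11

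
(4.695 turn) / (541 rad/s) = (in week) 9.016e-08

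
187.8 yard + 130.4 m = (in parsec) 9.791e-15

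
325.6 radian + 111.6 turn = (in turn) 163.4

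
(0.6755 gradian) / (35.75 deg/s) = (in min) 0.0002834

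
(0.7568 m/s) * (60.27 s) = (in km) 0.04561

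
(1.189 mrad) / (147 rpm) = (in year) 2.449e-12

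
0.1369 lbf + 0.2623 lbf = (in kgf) 0.1811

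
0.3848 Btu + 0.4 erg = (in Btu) 0.3848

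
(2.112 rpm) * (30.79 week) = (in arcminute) 1.416e+10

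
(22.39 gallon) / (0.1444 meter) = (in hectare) 5.869e-05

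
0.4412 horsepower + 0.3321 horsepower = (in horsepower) 0.7733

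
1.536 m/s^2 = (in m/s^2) 1.536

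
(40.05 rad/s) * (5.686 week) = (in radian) 1.377e+08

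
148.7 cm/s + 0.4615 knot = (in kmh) 6.208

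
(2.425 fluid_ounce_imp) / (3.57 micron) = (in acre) 0.004769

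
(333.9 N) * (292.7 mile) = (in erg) 1.573e+15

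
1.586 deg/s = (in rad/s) 0.02768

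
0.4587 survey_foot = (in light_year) 1.478e-17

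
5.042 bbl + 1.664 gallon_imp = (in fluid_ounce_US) 2.736e+04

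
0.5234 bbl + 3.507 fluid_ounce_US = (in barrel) 0.5241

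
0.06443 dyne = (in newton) 6.443e-07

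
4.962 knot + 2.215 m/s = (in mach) 0.014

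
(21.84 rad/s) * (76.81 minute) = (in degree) 5.767e+06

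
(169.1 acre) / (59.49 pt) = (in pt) 9.243e+10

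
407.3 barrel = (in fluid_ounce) 2.19e+06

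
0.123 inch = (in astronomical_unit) 2.088e-14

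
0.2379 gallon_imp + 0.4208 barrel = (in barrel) 0.4276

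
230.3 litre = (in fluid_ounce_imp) 8105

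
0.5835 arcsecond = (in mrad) 0.002829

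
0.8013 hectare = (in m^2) 8013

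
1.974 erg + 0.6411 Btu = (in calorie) 161.7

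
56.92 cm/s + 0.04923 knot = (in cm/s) 59.45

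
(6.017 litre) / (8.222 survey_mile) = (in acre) 1.124e-10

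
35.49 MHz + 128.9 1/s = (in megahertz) 35.49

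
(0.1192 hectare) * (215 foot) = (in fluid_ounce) 2.641e+09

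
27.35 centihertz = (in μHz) 2.735e+05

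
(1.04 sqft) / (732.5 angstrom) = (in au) 8.817e-06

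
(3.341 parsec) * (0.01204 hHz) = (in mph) 2.777e+17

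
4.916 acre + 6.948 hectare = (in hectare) 8.937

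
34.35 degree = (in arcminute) 2061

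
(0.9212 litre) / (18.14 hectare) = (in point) 1.44e-05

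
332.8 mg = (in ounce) 0.01174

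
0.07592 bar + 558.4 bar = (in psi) 8100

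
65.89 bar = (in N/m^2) 6.589e+06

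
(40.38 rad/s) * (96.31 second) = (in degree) 2.228e+05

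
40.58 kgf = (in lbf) 89.46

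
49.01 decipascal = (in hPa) 0.04901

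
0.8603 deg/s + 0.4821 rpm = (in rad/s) 0.0655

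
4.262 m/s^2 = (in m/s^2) 4.262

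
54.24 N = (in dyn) 5.424e+06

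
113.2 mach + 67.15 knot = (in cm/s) 3.858e+06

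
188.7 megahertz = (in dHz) 1.887e+09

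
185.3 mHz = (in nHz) 1.853e+08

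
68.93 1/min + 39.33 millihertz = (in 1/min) 71.29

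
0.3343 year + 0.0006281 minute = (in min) 1.757e+05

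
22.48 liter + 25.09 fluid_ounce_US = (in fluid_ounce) 785.2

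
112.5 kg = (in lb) 248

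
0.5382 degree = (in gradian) 0.598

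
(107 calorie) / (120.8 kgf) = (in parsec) 1.225e-17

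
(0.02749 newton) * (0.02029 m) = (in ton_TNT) 1.333e-13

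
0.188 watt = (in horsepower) 0.0002521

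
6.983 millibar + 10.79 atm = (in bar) 10.94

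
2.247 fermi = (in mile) 1.396e-18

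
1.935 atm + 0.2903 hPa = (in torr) 1471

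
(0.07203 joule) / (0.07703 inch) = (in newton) 36.81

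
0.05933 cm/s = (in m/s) 0.0005933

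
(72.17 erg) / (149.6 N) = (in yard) 5.276e-08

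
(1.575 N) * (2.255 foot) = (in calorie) 0.2587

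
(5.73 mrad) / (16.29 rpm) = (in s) 0.003359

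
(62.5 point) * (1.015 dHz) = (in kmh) 0.008057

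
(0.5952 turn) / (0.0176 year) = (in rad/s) 6.738e-06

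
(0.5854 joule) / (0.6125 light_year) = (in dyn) 1.01e-11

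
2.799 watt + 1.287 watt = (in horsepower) 0.005479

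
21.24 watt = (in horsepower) 0.02848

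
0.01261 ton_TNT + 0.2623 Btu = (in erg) 5.276e+14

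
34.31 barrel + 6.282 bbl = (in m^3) 6.454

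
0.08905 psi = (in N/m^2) 614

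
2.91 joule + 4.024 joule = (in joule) 6.934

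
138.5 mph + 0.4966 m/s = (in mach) 0.1833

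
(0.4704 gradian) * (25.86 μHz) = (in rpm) 1.825e-06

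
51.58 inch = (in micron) 1.31e+06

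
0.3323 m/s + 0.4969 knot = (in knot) 1.143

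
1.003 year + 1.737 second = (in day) 366.1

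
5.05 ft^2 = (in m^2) 0.4692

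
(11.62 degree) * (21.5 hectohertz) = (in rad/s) 436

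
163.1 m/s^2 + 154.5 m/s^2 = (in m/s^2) 317.6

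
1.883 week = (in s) 1.139e+06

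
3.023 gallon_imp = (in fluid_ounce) 464.7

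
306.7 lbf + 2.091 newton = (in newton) 1366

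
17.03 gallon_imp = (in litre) 77.42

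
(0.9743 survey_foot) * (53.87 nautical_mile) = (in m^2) 2.963e+04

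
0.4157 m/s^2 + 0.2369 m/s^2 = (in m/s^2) 0.6526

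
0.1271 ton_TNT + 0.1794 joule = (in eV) 3.319e+27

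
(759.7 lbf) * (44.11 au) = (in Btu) 2.114e+13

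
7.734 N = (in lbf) 1.739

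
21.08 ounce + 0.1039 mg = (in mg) 5.976e+05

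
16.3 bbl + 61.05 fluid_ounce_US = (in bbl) 16.31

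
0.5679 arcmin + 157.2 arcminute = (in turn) 0.007304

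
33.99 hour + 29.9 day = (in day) 31.32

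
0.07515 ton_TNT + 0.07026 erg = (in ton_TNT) 0.07515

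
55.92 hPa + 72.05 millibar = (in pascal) 1.28e+04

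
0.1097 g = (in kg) 0.0001097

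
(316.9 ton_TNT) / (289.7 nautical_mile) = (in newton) 2.471e+06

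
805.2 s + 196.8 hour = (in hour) 197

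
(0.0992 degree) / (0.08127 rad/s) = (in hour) 5.918e-06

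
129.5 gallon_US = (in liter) 490.2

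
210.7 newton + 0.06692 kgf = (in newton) 211.4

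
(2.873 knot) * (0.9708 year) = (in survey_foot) 1.485e+08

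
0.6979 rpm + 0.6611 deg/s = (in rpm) 0.8081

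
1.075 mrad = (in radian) 0.001075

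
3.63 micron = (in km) 3.63e-09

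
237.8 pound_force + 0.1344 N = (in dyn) 1.058e+08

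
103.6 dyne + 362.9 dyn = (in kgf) 0.0004757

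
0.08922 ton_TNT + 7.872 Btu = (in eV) 2.33e+27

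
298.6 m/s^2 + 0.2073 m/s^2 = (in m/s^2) 298.8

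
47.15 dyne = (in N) 0.0004715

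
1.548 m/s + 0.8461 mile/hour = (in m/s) 1.926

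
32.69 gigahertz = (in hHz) 3.269e+08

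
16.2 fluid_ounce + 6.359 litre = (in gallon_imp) 1.504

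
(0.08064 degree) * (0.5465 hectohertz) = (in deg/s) 4.407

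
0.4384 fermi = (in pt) 1.243e-12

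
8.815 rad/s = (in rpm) 84.18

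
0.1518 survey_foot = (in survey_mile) 2.875e-05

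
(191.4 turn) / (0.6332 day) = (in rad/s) 0.02198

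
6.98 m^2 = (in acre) 0.001725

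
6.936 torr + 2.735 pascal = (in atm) 0.009153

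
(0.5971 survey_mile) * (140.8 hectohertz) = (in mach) 3.974e+04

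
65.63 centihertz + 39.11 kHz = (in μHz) 3.911e+10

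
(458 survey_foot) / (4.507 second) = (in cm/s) 3097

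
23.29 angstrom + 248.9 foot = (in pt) 2.15e+05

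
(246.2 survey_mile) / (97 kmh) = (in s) 1.471e+04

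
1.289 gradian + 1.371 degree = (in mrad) 44.18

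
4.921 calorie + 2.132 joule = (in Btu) 0.02154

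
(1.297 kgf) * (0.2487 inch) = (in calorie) 0.0192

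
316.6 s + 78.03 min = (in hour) 1.388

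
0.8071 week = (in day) 5.65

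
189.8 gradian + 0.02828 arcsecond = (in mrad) 2981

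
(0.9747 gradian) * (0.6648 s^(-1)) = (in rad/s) 0.01018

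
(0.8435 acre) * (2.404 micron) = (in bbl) 0.05161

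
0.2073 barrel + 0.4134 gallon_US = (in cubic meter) 0.03452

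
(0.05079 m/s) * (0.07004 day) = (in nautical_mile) 0.166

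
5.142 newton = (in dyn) 5.142e+05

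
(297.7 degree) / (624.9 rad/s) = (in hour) 2.31e-06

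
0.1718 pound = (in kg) 0.07793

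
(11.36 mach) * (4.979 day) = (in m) 1.664e+09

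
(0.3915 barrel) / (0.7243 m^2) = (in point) 243.6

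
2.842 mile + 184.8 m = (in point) 1.349e+07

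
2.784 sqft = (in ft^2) 2.784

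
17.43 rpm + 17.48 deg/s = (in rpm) 20.34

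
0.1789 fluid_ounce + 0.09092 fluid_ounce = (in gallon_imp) 0.001755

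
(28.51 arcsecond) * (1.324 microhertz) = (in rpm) 1.748e-09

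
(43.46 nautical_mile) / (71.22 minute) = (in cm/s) 1884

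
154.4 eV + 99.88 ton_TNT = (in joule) 4.179e+11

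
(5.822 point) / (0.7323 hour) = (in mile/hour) 1.743e-06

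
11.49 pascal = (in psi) 0.001666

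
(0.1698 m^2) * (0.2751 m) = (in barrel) 0.2938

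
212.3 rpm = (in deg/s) 1274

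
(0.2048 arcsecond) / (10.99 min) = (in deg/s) 8.627e-08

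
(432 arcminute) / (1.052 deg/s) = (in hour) 0.001901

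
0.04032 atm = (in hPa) 40.85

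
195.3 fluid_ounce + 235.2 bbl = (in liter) 3.74e+04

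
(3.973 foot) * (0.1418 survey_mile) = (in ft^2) 2975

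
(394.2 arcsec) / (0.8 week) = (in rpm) 3.772e-08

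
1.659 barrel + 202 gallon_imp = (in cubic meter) 1.182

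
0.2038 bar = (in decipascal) 2.038e+05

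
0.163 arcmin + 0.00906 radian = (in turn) 0.001449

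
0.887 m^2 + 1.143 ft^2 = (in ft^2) 10.69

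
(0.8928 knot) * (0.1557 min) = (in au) 2.868e-11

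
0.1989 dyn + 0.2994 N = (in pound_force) 0.06731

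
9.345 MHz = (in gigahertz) 0.009345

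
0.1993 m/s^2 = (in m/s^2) 0.1993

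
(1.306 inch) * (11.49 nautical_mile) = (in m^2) 705.9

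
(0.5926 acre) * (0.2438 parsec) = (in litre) 1.804e+22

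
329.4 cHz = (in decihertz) 32.94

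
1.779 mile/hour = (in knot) 1.546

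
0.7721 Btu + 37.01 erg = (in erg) 8.146e+09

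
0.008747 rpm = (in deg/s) 0.05248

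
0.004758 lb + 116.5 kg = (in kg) 116.5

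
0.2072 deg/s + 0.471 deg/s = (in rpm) 0.113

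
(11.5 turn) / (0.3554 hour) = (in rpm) 0.5393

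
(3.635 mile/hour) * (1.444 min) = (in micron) 1.408e+08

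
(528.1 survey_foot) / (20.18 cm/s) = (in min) 13.29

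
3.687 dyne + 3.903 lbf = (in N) 17.36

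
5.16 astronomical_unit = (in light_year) 8.159e-05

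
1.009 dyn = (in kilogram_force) 1.029e-06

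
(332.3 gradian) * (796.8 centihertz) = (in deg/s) 2383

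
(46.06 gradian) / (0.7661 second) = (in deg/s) 54.11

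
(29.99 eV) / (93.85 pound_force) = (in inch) 4.531e-19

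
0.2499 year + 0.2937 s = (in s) 7.881e+06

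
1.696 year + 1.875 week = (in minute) 9.103e+05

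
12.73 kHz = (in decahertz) 1273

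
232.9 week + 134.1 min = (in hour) 3.913e+04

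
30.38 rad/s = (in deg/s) 1741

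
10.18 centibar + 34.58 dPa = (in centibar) 10.18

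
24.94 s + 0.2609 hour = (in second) 964.2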